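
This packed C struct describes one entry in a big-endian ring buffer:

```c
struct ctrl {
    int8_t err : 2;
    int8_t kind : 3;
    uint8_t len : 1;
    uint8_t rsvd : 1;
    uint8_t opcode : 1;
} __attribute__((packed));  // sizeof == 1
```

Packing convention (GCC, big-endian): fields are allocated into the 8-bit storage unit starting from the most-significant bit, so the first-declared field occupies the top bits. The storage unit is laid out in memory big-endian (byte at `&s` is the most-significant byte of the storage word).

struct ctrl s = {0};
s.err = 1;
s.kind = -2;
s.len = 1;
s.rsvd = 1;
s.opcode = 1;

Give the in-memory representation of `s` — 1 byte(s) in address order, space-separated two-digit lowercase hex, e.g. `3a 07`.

err:2 = 1 → 0x1 << 6 → word 0x40
kind:3 = -2 → 0x6 << 3 → word 0x70
len:1 = 1 → 0x1 << 2 → word 0x74
rsvd:1 = 1 → 0x1 << 1 → word 0x76
opcode:1 = 1 → 0x1 << 0 → word 0x77
word = 0x77 → big-endian bytes:
  [0]=0x77

77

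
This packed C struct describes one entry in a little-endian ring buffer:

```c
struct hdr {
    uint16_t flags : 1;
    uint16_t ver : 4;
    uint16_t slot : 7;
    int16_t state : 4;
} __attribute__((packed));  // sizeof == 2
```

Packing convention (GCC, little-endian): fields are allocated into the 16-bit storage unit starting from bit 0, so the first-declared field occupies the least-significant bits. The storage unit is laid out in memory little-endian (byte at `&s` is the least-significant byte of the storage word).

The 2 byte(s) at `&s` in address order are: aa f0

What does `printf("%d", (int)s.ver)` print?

5

[0]=0xaa [1]=0xf0 (little-endian) → word 0xf0aa
flags:1 @ bit 0 → (0xf0aa>>0)&0x1 = 0x0
ver:4 @ bit 1 → (0xf0aa>>1)&0xf = 0x5  ←
slot:7 @ bit 5 → (0xf0aa>>5)&0x7f = 0x5
state:4 @ bit 12 → (0xf0aa>>12)&0xf = 0xf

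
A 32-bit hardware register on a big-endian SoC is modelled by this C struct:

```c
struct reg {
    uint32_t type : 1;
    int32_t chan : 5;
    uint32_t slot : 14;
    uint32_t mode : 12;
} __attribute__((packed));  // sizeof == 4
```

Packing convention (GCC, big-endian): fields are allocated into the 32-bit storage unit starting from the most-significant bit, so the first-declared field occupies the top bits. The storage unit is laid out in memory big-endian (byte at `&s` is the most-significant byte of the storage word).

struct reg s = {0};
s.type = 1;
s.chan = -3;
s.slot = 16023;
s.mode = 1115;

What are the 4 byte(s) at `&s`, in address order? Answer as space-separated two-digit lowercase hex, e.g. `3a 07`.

type:1 = 1 → 0x1 << 31 → word 0x80000000
chan:5 = -3 → 0x1d << 26 → word 0xf4000000
slot:14 = 16023 → 0x3e97 << 12 → word 0xf7e97000
mode:12 = 1115 → 0x45b << 0 → word 0xf7e9745b
word = 0xf7e9745b → big-endian bytes:
  [0]=0xf7  [1]=0xe9  [2]=0x74  [3]=0x5b

f7 e9 74 5b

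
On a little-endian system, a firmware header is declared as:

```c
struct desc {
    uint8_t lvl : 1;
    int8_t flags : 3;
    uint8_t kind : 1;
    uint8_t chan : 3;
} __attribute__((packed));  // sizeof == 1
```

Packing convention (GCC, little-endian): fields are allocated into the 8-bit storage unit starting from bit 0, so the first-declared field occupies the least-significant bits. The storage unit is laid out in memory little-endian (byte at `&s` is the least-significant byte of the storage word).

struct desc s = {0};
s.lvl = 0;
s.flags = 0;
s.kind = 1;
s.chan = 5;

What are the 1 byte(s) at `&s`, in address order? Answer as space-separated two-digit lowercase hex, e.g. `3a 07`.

b0

lvl:1 = 0 → 0x0 << 0 → word 0x00
flags:3 = 0 → 0x0 << 1 → word 0x00
kind:1 = 1 → 0x1 << 4 → word 0x10
chan:3 = 5 → 0x5 << 5 → word 0xb0
word = 0xb0 → little-endian bytes:
  [0]=0xb0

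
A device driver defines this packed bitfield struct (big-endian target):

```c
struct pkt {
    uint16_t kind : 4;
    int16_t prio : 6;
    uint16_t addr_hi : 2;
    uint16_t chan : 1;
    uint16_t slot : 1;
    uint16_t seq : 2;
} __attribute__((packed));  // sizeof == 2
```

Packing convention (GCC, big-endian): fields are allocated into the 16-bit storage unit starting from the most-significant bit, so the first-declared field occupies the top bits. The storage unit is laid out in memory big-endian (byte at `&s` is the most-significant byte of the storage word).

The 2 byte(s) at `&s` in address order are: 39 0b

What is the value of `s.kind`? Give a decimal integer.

3

[0]=0x39 [1]=0x0b (big-endian) → word 0x390b
kind:4 @ bit 12 → (0x390b>>12)&0xf = 0x3  ←
prio:6 @ bit 6 → (0x390b>>6)&0x3f = 0x24
addr_hi:2 @ bit 4 → (0x390b>>4)&0x3 = 0x0
chan:1 @ bit 3 → (0x390b>>3)&0x1 = 0x1
slot:1 @ bit 2 → (0x390b>>2)&0x1 = 0x0
seq:2 @ bit 0 → (0x390b>>0)&0x3 = 0x3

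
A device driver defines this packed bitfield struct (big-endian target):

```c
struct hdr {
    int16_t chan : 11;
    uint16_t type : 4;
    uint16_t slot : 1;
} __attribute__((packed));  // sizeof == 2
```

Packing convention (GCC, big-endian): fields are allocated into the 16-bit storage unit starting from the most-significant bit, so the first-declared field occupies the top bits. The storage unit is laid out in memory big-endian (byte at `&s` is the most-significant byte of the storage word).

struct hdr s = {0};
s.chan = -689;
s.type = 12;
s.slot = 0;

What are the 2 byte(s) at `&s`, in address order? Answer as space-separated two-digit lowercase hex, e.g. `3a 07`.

chan (11b) val=-689 bits=0x54f at bit 5: 0xa9e0
type (4b) val=12 bits=0xc at bit 1: 0xa9f8
slot (1b) val=0 bits=0x0 at bit 0: 0xa9f8
word = 0xa9f8 → big-endian bytes:
  [0]=0xa9  [1]=0xf8

a9 f8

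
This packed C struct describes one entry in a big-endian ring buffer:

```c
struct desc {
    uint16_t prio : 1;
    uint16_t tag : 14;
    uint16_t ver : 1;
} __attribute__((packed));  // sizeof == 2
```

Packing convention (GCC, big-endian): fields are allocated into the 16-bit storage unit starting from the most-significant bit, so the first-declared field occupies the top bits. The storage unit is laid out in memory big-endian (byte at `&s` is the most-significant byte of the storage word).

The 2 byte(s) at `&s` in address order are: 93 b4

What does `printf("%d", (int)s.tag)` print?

2522

[0]=0x93 [1]=0xb4 (big-endian) → word 0x93b4
prio:1 @ bit 15 → (0x93b4>>15)&0x1 = 0x1
tag:14 @ bit 1 → (0x93b4>>1)&0x3fff = 0x9da  ←
ver:1 @ bit 0 → (0x93b4>>0)&0x1 = 0x0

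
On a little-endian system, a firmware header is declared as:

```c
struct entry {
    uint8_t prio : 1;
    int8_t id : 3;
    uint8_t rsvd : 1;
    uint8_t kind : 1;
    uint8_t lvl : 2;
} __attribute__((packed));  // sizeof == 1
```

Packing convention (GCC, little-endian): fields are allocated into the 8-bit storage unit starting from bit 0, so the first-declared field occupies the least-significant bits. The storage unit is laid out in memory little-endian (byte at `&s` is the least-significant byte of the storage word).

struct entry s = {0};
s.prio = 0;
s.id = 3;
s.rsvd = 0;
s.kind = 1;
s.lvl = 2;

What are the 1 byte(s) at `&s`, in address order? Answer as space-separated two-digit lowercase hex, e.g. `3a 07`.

a6

[0+:1] prio=0 & 0x1 = 0x0; word=0x00
[1+:3] id=3 & 0x7 = 0x3; word=0x06
[4+:1] rsvd=0 & 0x1 = 0x0; word=0x06
[5+:1] kind=1 & 0x1 = 0x1; word=0x26
[6+:2] lvl=2 & 0x3 = 0x2; word=0xa6
word = 0xa6 → little-endian bytes:
  [0]=0xa6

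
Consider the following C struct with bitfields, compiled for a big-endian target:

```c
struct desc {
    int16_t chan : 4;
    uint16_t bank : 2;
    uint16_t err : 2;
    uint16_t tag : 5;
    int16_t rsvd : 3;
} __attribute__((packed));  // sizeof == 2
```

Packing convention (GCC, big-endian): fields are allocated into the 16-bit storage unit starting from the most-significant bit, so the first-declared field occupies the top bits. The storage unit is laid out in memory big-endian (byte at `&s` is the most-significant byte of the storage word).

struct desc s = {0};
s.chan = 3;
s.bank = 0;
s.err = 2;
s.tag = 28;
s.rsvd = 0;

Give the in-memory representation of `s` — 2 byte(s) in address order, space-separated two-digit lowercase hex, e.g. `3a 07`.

32 e0

chan:4 = 3 → 0x3 << 12 → word 0x3000
bank:2 = 0 → 0x0 << 10 → word 0x3000
err:2 = 2 → 0x2 << 8 → word 0x3200
tag:5 = 28 → 0x1c << 3 → word 0x32e0
rsvd:3 = 0 → 0x0 << 0 → word 0x32e0
word = 0x32e0 → big-endian bytes:
  [0]=0x32  [1]=0xe0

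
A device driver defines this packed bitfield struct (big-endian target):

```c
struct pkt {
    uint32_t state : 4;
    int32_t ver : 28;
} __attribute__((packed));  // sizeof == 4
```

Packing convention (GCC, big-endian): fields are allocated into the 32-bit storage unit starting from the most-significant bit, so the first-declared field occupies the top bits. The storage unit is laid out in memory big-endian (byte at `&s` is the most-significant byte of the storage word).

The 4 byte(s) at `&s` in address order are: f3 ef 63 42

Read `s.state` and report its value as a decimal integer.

[0]=0xf3 [1]=0xef [2]=0x63 [3]=0x42 (big-endian) → word 0xf3ef6342
state:4 @ bit 28 → (0xf3ef6342>>28)&0xf = 0xf  ←
ver:28 @ bit 0 → (0xf3ef6342>>0)&0xfffffff = 0x3ef6342

15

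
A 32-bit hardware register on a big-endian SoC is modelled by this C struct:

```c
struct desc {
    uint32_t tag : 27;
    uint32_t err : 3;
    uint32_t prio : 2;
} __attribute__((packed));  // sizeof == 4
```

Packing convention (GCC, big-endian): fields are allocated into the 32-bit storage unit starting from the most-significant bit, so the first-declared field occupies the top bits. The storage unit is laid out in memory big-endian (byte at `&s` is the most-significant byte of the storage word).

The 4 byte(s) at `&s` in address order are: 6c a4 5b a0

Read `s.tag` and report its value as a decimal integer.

56959709

[0]=0x6c [1]=0xa4 [2]=0x5b [3]=0xa0 (big-endian) → word 0x6ca45ba0
tag [5+:27] = (word>>5) & 0x7ffffff = 56959709  ←
err [2+:3] = (word>>2) & 0x7 = 0
prio [0+:2] = (word>>0) & 0x3 = 0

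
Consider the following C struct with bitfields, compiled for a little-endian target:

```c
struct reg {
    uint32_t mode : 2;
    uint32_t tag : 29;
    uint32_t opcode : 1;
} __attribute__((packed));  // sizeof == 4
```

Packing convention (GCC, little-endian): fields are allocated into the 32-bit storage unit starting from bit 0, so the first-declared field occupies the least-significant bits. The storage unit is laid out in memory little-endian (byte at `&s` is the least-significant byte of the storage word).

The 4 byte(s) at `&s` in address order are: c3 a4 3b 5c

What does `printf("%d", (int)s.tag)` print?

386853168

[0]=0xc3 [1]=0xa4 [2]=0x3b [3]=0x5c (little-endian) → word 0x5c3ba4c3
mode [0+:2] = (word>>0) & 0x3 = 3
tag [2+:29] = (word>>2) & 0x1fffffff = 386853168  ←
opcode [31+:1] = (word>>31) & 0x1 = 0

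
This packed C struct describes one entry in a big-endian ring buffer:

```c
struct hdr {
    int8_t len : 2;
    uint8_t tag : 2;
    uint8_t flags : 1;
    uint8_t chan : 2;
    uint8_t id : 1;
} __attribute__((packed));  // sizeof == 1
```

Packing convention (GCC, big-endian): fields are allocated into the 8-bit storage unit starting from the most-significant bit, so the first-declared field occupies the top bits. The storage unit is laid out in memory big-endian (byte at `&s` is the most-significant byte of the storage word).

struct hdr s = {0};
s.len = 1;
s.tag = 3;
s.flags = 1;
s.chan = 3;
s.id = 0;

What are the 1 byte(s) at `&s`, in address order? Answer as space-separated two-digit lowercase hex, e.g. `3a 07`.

7e

len:2 = 1 → 0x1 << 6 → word 0x40
tag:2 = 3 → 0x3 << 4 → word 0x70
flags:1 = 1 → 0x1 << 3 → word 0x78
chan:2 = 3 → 0x3 << 1 → word 0x7e
id:1 = 0 → 0x0 << 0 → word 0x7e
word = 0x7e → big-endian bytes:
  [0]=0x7e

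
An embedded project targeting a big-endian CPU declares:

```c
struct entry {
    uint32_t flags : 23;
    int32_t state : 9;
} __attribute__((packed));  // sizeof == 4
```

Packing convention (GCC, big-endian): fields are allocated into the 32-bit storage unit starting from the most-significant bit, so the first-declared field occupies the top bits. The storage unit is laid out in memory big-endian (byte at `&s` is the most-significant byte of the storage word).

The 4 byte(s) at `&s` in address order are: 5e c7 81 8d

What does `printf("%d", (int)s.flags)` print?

[0]=0x5e [1]=0xc7 [2]=0x81 [3]=0x8d (big-endian) → word 0x5ec7818d
flags:23 @ bit 9 → (0x5ec7818d>>9)&0x7fffff = 0x2f63c0  ←
state:9 @ bit 0 → (0x5ec7818d>>0)&0x1ff = 0x18d

3105728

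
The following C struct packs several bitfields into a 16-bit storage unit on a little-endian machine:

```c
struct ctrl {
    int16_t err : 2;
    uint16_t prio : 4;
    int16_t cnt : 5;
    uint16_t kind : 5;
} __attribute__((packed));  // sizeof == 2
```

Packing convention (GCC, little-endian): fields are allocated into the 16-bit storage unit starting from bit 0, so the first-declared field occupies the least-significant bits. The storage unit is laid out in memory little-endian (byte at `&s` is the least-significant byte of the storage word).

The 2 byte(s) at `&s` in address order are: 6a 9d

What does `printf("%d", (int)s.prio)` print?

[0]=0x6a [1]=0x9d (little-endian) → word 0x9d6a
err [0+:2] = (word>>0) & 0x3 = 2
prio [2+:4] = (word>>2) & 0xf = 10  ←
cnt [6+:5] = (word>>6) & 0x1f = 21
kind [11+:5] = (word>>11) & 0x1f = 19

10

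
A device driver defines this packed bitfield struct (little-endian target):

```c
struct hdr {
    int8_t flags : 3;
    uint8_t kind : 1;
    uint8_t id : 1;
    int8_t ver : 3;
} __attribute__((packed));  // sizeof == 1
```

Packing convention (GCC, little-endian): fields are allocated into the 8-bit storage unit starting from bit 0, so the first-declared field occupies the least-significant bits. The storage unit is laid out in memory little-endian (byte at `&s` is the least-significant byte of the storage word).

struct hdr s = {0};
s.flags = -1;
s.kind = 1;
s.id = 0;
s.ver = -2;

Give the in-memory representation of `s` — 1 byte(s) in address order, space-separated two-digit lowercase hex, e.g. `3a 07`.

cf

[0+:3] flags=-1 & 0x7 = 0x7; word=0x07
[3+:1] kind=1 & 0x1 = 0x1; word=0x0f
[4+:1] id=0 & 0x1 = 0x0; word=0x0f
[5+:3] ver=-2 & 0x7 = 0x6; word=0xcf
word = 0xcf → little-endian bytes:
  [0]=0xcf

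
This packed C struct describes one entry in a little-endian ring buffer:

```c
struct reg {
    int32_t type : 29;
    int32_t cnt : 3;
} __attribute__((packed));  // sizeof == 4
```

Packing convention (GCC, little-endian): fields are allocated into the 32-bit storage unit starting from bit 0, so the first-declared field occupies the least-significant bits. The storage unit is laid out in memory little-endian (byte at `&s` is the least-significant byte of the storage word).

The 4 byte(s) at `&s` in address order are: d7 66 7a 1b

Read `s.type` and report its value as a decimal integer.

[0]=0xd7 [1]=0x66 [2]=0x7a [3]=0x1b (little-endian) → word 0x1b7a66d7
type [0+:29] = (word>>0) & 0x1fffffff = 461006551  ←
cnt [29+:3] = (word>>29) & 0x7 = 0
type signed 29b, MSB=1: 461006551 - 536870912 = -75864361

-75864361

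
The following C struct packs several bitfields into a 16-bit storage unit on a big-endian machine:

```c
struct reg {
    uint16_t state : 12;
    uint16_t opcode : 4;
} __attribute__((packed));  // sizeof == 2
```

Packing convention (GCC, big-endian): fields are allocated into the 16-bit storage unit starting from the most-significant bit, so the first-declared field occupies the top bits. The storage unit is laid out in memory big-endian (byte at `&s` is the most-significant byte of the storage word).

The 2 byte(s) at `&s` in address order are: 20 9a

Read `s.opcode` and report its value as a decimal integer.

10

[0]=0x20 [1]=0x9a (big-endian) → word 0x209a
state:12 @ bit 4 → (0x209a>>4)&0xfff = 0x209
opcode:4 @ bit 0 → (0x209a>>0)&0xf = 0xa  ←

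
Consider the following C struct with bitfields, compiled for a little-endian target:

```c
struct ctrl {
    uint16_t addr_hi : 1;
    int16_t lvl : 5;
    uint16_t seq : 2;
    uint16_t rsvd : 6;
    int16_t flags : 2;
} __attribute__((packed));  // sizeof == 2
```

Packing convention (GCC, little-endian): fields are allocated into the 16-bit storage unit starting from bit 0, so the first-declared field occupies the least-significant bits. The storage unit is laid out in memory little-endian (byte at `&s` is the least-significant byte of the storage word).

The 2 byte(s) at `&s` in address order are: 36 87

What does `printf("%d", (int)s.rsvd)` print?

7

[0]=0x36 [1]=0x87 (little-endian) → word 0x8736
addr_hi [0+:1] = (word>>0) & 0x1 = 0
lvl [1+:5] = (word>>1) & 0x1f = 27
seq [6+:2] = (word>>6) & 0x3 = 0
rsvd [8+:6] = (word>>8) & 0x3f = 7  ←
flags [14+:2] = (word>>14) & 0x3 = 2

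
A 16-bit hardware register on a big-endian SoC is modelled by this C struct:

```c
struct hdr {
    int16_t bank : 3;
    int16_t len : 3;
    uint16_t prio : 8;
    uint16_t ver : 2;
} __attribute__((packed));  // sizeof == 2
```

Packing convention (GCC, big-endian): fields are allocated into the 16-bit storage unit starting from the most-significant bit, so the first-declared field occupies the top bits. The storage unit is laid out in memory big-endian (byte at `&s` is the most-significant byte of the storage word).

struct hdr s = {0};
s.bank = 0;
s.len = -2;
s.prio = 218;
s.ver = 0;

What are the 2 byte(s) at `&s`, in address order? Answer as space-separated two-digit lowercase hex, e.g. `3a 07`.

1b 68

bank:3 = 0 → 0x0 << 13 → word 0x0000
len:3 = -2 → 0x6 << 10 → word 0x1800
prio:8 = 218 → 0xda << 2 → word 0x1b68
ver:2 = 0 → 0x0 << 0 → word 0x1b68
word = 0x1b68 → big-endian bytes:
  [0]=0x1b  [1]=0x68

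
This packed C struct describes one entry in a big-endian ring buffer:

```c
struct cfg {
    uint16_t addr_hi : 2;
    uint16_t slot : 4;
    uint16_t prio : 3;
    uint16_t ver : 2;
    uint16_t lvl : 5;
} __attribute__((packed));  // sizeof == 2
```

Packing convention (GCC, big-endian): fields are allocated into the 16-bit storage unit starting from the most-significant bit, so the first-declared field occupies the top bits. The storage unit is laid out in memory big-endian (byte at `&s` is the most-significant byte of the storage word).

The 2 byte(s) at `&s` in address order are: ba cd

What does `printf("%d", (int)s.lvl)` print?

[0]=0xba [1]=0xcd (big-endian) → word 0xbacd
addr_hi [14+:2] = (word>>14) & 0x3 = 2
slot [10+:4] = (word>>10) & 0xf = 14
prio [7+:3] = (word>>7) & 0x7 = 5
ver [5+:2] = (word>>5) & 0x3 = 2
lvl [0+:5] = (word>>0) & 0x1f = 13  ←

13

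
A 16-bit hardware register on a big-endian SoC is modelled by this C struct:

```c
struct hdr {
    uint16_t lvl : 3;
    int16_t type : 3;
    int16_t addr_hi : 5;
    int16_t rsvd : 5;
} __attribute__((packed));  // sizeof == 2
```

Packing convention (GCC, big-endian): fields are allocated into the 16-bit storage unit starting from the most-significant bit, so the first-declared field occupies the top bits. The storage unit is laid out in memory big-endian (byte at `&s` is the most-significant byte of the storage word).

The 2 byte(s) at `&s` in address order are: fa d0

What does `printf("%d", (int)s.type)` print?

[0]=0xfa [1]=0xd0 (big-endian) → word 0xfad0
lvl [13+:3] = (word>>13) & 0x7 = 7
type [10+:3] = (word>>10) & 0x7 = 6  ←
addr_hi [5+:5] = (word>>5) & 0x1f = 22
rsvd [0+:5] = (word>>0) & 0x1f = 16
type signed 3b, MSB=1: 6 - 8 = -2

-2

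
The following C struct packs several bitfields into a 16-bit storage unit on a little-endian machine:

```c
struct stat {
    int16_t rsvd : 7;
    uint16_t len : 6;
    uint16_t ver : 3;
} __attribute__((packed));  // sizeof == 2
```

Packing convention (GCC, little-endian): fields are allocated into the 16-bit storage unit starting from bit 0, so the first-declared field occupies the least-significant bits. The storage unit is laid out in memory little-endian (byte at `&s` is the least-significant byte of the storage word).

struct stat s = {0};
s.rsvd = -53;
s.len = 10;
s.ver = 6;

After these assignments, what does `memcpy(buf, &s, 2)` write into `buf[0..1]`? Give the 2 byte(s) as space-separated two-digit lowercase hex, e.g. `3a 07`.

rsvd (7b) val=-53 bits=0x4b at bit 0: 0x004b
len (6b) val=10 bits=0xa at bit 7: 0x054b
ver (3b) val=6 bits=0x6 at bit 13: 0xc54b
word = 0xc54b → little-endian bytes:
  [0]=0x4b  [1]=0xc5

4b c5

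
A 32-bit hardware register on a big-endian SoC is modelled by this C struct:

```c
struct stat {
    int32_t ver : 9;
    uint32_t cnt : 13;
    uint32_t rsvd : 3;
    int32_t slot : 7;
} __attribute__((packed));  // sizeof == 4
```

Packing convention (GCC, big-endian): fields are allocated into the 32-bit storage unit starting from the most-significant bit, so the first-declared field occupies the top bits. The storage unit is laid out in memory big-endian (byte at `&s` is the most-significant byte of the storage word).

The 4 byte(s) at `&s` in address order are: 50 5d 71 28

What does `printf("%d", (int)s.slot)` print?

[0]=0x50 [1]=0x5d [2]=0x71 [3]=0x28 (big-endian) → word 0x505d7128
ver:9 @ bit 23 → (0x505d7128>>23)&0x1ff = 0xa0
cnt:13 @ bit 10 → (0x505d7128>>10)&0x1fff = 0x175c
rsvd:3 @ bit 7 → (0x505d7128>>7)&0x7 = 0x2
slot:7 @ bit 0 → (0x505d7128>>0)&0x7f = 0x28  ←
slot signed 7b, MSB=0: value = 40

40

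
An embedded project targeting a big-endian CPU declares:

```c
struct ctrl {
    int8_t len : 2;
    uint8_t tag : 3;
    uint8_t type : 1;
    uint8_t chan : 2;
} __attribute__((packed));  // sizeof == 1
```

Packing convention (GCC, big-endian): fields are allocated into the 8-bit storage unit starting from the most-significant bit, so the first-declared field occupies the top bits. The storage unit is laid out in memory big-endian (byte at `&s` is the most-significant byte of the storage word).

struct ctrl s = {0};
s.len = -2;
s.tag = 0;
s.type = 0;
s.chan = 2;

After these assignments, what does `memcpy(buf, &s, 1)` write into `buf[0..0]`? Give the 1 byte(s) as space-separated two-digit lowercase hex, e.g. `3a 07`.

82

len (2b) val=-2 bits=0x2 at bit 6: 0x80
tag (3b) val=0 bits=0x0 at bit 3: 0x80
type (1b) val=0 bits=0x0 at bit 2: 0x80
chan (2b) val=2 bits=0x2 at bit 0: 0x82
word = 0x82 → big-endian bytes:
  [0]=0x82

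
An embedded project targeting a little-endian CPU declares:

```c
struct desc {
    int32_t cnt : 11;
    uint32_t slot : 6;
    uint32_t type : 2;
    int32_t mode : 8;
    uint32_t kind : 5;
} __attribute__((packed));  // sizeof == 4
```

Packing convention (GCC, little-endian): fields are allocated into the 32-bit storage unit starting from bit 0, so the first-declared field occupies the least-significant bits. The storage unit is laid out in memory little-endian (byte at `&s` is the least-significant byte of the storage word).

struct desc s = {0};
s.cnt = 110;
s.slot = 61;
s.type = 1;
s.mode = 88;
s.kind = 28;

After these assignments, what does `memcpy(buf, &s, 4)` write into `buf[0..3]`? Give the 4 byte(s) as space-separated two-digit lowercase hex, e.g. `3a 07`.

6e e8 c3 e2

cnt (11b) val=110 bits=0x6e at bit 0: 0x0000006e
slot (6b) val=61 bits=0x3d at bit 11: 0x0001e86e
type (2b) val=1 bits=0x1 at bit 17: 0x0003e86e
mode (8b) val=88 bits=0x58 at bit 19: 0x02c3e86e
kind (5b) val=28 bits=0x1c at bit 27: 0xe2c3e86e
word = 0xe2c3e86e → little-endian bytes:
  [0]=0x6e  [1]=0xe8  [2]=0xc3  [3]=0xe2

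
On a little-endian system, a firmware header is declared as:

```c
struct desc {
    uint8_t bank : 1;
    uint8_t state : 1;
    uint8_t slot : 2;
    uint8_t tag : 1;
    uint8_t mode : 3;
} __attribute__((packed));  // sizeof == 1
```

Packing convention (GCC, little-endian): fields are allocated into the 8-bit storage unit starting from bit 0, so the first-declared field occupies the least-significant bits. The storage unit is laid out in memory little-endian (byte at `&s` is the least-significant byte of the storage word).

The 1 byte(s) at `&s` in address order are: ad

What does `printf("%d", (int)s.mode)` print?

[0]=0xad (little-endian) → word 0xad
bank [0+:1] = (word>>0) & 0x1 = 1
state [1+:1] = (word>>1) & 0x1 = 0
slot [2+:2] = (word>>2) & 0x3 = 3
tag [4+:1] = (word>>4) & 0x1 = 0
mode [5+:3] = (word>>5) & 0x7 = 5  ←

5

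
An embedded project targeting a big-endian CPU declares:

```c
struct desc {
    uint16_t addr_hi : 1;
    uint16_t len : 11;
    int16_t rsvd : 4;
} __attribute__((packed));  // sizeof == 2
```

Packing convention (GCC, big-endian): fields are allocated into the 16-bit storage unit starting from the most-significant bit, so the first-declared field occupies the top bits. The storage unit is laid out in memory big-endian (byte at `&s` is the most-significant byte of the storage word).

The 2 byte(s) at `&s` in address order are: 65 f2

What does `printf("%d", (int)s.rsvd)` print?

[0]=0x65 [1]=0xf2 (big-endian) → word 0x65f2
addr_hi [15+:1] = (word>>15) & 0x1 = 0
len [4+:11] = (word>>4) & 0x7ff = 1631
rsvd [0+:4] = (word>>0) & 0xf = 2  ←
rsvd signed 4b, MSB=0: value = 2

2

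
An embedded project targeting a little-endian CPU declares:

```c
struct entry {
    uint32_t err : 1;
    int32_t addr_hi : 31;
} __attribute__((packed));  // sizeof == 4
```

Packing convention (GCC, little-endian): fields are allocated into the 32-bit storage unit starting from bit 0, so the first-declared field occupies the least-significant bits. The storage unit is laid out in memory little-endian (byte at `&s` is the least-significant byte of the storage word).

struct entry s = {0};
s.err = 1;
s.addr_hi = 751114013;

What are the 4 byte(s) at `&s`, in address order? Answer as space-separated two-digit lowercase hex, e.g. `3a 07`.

err:1 = 1 → 0x1 << 0 → word 0x00000001
addr_hi:31 = 751114013 → 0x2cc5171d << 1 → word 0x598a2e3b
word = 0x598a2e3b → little-endian bytes:
  [0]=0x3b  [1]=0x2e  [2]=0x8a  [3]=0x59

3b 2e 8a 59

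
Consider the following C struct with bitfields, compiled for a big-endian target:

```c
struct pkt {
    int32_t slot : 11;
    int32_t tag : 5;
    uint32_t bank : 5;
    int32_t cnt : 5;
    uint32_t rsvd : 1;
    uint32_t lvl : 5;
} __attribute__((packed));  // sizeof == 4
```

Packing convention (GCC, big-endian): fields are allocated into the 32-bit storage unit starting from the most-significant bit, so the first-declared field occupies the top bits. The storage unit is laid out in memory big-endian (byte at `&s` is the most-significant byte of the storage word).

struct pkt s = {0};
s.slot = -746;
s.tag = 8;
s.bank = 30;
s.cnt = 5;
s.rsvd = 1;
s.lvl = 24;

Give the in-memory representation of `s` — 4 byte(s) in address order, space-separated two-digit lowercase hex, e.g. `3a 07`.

a2 c8 f1 78

slot (11b) val=-746 bits=0x516 at bit 21: 0xa2c00000
tag (5b) val=8 bits=0x8 at bit 16: 0xa2c80000
bank (5b) val=30 bits=0x1e at bit 11: 0xa2c8f000
cnt (5b) val=5 bits=0x5 at bit 6: 0xa2c8f140
rsvd (1b) val=1 bits=0x1 at bit 5: 0xa2c8f160
lvl (5b) val=24 bits=0x18 at bit 0: 0xa2c8f178
word = 0xa2c8f178 → big-endian bytes:
  [0]=0xa2  [1]=0xc8  [2]=0xf1  [3]=0x78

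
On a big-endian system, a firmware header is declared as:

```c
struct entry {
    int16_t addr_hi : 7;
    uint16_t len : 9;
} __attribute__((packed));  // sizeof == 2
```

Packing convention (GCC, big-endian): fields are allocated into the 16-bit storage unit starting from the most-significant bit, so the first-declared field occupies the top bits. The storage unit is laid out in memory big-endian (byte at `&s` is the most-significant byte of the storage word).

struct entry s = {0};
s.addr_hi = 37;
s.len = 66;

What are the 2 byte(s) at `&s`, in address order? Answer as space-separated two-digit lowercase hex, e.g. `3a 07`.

addr_hi (7b) val=37 bits=0x25 at bit 9: 0x4a00
len (9b) val=66 bits=0x42 at bit 0: 0x4a42
word = 0x4a42 → big-endian bytes:
  [0]=0x4a  [1]=0x42

4a 42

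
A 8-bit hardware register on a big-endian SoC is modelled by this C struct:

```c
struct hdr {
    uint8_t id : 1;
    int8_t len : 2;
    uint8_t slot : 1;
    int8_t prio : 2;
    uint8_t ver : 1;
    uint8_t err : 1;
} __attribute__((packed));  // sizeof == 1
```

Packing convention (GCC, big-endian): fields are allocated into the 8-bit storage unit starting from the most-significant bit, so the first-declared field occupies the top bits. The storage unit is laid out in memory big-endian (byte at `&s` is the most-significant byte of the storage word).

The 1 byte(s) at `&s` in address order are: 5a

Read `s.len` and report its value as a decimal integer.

[0]=0x5a (big-endian) → word 0x5a
id [7+:1] = (word>>7) & 0x1 = 0
len [5+:2] = (word>>5) & 0x3 = 2  ←
slot [4+:1] = (word>>4) & 0x1 = 1
prio [2+:2] = (word>>2) & 0x3 = 2
ver [1+:1] = (word>>1) & 0x1 = 1
err [0+:1] = (word>>0) & 0x1 = 0
len signed 2b, MSB=1: 2 - 4 = -2

-2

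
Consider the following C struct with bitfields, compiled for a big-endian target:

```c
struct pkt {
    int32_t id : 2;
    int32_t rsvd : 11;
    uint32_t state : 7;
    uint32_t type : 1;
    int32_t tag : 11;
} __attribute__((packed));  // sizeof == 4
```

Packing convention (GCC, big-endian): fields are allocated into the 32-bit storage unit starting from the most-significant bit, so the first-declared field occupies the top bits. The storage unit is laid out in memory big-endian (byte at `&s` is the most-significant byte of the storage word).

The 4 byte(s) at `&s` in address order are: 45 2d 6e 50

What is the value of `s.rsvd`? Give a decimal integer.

[0]=0x45 [1]=0x2d [2]=0x6e [3]=0x50 (big-endian) → word 0x452d6e50
id:2 @ bit 30 → (0x452d6e50>>30)&0x3 = 0x1
rsvd:11 @ bit 19 → (0x452d6e50>>19)&0x7ff = 0xa5  ←
state:7 @ bit 12 → (0x452d6e50>>12)&0x7f = 0x56
type:1 @ bit 11 → (0x452d6e50>>11)&0x1 = 0x1
tag:11 @ bit 0 → (0x452d6e50>>0)&0x7ff = 0x650
rsvd signed 11b, MSB=0: value = 165

165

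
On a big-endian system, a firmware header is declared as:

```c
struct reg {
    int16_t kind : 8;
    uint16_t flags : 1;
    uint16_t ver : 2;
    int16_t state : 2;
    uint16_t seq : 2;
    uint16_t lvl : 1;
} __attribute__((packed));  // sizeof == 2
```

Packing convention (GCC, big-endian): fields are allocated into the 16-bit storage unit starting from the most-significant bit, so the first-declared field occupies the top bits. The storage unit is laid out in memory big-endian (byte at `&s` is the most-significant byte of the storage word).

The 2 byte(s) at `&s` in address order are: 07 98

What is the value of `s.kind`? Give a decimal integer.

[0]=0x07 [1]=0x98 (big-endian) → word 0x0798
kind [8+:8] = (word>>8) & 0xff = 7  ←
flags [7+:1] = (word>>7) & 0x1 = 1
ver [5+:2] = (word>>5) & 0x3 = 0
state [3+:2] = (word>>3) & 0x3 = 3
seq [1+:2] = (word>>1) & 0x3 = 0
lvl [0+:1] = (word>>0) & 0x1 = 0
kind signed 8b, MSB=0: value = 7

7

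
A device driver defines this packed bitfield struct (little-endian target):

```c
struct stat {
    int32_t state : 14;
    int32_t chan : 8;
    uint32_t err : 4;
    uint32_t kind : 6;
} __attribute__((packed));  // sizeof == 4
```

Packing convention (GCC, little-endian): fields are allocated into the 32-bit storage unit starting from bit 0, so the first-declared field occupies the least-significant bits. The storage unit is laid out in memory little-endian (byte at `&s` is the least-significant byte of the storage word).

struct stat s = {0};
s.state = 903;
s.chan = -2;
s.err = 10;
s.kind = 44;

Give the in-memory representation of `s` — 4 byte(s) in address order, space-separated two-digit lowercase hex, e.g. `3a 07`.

87 83 bf b2

state:14 = 903 → 0x387 << 0 → word 0x00000387
chan:8 = -2 → 0xfe << 14 → word 0x003f8387
err:4 = 10 → 0xa << 22 → word 0x02bf8387
kind:6 = 44 → 0x2c << 26 → word 0xb2bf8387
word = 0xb2bf8387 → little-endian bytes:
  [0]=0x87  [1]=0x83  [2]=0xbf  [3]=0xb2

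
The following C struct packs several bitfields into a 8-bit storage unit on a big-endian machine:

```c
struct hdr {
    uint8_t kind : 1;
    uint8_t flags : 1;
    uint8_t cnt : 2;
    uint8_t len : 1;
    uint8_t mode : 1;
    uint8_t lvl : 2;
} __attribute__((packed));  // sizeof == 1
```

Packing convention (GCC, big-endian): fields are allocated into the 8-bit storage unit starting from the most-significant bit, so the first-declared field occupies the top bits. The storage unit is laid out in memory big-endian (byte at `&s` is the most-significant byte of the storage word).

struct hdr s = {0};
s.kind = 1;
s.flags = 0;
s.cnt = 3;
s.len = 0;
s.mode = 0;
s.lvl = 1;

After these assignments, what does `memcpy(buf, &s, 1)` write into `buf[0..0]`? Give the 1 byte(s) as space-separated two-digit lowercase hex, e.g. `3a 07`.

b1

kind (1b) val=1 bits=0x1 at bit 7: 0x80
flags (1b) val=0 bits=0x0 at bit 6: 0x80
cnt (2b) val=3 bits=0x3 at bit 4: 0xb0
len (1b) val=0 bits=0x0 at bit 3: 0xb0
mode (1b) val=0 bits=0x0 at bit 2: 0xb0
lvl (2b) val=1 bits=0x1 at bit 0: 0xb1
word = 0xb1 → big-endian bytes:
  [0]=0xb1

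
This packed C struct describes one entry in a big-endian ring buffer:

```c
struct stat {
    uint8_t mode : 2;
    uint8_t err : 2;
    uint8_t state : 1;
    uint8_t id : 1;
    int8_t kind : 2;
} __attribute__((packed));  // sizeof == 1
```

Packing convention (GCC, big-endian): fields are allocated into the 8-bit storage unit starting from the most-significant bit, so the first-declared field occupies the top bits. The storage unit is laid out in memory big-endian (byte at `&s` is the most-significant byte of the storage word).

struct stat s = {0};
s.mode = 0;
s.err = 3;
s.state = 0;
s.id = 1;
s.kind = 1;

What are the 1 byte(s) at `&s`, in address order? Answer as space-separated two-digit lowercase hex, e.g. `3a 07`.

mode (2b) val=0 bits=0x0 at bit 6: 0x00
err (2b) val=3 bits=0x3 at bit 4: 0x30
state (1b) val=0 bits=0x0 at bit 3: 0x30
id (1b) val=1 bits=0x1 at bit 2: 0x34
kind (2b) val=1 bits=0x1 at bit 0: 0x35
word = 0x35 → big-endian bytes:
  [0]=0x35

35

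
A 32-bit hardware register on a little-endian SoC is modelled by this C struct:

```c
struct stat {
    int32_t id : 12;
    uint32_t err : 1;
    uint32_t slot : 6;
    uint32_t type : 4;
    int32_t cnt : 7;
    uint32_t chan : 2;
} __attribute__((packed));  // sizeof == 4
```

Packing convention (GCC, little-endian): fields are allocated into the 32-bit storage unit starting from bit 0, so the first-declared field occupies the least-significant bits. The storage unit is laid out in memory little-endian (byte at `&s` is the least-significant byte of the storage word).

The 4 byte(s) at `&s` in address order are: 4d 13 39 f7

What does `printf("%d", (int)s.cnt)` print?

[0]=0x4d [1]=0x13 [2]=0x39 [3]=0xf7 (little-endian) → word 0xf739134d
id [0+:12] = (word>>0) & 0xfff = 845
err [12+:1] = (word>>12) & 0x1 = 1
slot [13+:6] = (word>>13) & 0x3f = 8
type [19+:4] = (word>>19) & 0xf = 7
cnt [23+:7] = (word>>23) & 0x7f = 110  ←
chan [30+:2] = (word>>30) & 0x3 = 3
cnt signed 7b, MSB=1: 110 - 128 = -18

-18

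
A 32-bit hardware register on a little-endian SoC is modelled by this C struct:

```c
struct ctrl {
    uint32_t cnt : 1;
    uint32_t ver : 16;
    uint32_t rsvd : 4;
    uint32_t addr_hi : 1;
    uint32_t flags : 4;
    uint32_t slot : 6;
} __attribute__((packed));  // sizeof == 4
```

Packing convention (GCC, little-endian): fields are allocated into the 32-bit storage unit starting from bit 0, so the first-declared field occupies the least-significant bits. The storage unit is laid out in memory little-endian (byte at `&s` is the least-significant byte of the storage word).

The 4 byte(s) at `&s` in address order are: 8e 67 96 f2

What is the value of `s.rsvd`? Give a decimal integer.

[0]=0x8e [1]=0x67 [2]=0x96 [3]=0xf2 (little-endian) → word 0xf296678e
cnt:1 @ bit 0 → (0xf296678e>>0)&0x1 = 0x0
ver:16 @ bit 1 → (0xf296678e>>1)&0xffff = 0x33c7
rsvd:4 @ bit 17 → (0xf296678e>>17)&0xf = 0xb  ←
addr_hi:1 @ bit 21 → (0xf296678e>>21)&0x1 = 0x0
flags:4 @ bit 22 → (0xf296678e>>22)&0xf = 0xa
slot:6 @ bit 26 → (0xf296678e>>26)&0x3f = 0x3c

11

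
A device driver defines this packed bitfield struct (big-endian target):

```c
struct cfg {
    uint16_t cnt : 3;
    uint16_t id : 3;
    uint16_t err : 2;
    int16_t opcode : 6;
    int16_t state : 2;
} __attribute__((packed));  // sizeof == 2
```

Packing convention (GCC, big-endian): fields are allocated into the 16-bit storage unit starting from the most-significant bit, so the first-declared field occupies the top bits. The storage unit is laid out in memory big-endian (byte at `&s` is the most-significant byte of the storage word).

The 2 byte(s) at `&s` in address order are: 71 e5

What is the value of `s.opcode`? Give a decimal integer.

-7

[0]=0x71 [1]=0xe5 (big-endian) → word 0x71e5
cnt:3 @ bit 13 → (0x71e5>>13)&0x7 = 0x3
id:3 @ bit 10 → (0x71e5>>10)&0x7 = 0x4
err:2 @ bit 8 → (0x71e5>>8)&0x3 = 0x1
opcode:6 @ bit 2 → (0x71e5>>2)&0x3f = 0x39  ←
state:2 @ bit 0 → (0x71e5>>0)&0x3 = 0x1
opcode signed 6b, MSB=1: 57 - 64 = -7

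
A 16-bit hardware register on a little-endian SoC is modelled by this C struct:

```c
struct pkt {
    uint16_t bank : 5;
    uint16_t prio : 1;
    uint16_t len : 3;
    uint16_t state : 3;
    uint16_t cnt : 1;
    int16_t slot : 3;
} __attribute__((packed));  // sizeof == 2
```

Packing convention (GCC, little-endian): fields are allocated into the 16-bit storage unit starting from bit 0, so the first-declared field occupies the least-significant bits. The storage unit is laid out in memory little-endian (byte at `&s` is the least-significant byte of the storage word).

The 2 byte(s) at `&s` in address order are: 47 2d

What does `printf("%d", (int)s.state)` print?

6

[0]=0x47 [1]=0x2d (little-endian) → word 0x2d47
bank [0+:5] = (word>>0) & 0x1f = 7
prio [5+:1] = (word>>5) & 0x1 = 0
len [6+:3] = (word>>6) & 0x7 = 5
state [9+:3] = (word>>9) & 0x7 = 6  ←
cnt [12+:1] = (word>>12) & 0x1 = 0
slot [13+:3] = (word>>13) & 0x7 = 1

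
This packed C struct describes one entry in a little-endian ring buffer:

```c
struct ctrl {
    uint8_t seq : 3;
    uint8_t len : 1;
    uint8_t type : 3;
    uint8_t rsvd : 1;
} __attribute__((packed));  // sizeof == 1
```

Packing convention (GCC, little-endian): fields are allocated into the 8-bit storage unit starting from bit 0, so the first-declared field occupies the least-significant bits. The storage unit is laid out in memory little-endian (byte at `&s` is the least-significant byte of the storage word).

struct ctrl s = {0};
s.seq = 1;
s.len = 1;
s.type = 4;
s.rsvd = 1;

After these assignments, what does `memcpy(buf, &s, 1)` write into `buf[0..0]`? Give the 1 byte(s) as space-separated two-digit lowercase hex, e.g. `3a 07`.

c9

seq:3 = 1 → 0x1 << 0 → word 0x01
len:1 = 1 → 0x1 << 3 → word 0x09
type:3 = 4 → 0x4 << 4 → word 0x49
rsvd:1 = 1 → 0x1 << 7 → word 0xc9
word = 0xc9 → little-endian bytes:
  [0]=0xc9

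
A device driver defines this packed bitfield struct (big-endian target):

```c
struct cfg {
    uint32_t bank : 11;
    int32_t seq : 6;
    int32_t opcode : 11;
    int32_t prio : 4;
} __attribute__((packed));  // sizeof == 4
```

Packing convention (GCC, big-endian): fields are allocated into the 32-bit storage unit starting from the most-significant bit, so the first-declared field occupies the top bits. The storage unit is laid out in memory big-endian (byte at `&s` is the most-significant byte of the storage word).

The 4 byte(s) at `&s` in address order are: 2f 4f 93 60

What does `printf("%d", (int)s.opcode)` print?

[0]=0x2f [1]=0x4f [2]=0x93 [3]=0x60 (big-endian) → word 0x2f4f9360
bank:11 @ bit 21 → (0x2f4f9360>>21)&0x7ff = 0x17a
seq:6 @ bit 15 → (0x2f4f9360>>15)&0x3f = 0x1f
opcode:11 @ bit 4 → (0x2f4f9360>>4)&0x7ff = 0x136  ←
prio:4 @ bit 0 → (0x2f4f9360>>0)&0xf = 0x0
opcode signed 11b, MSB=0: value = 310

310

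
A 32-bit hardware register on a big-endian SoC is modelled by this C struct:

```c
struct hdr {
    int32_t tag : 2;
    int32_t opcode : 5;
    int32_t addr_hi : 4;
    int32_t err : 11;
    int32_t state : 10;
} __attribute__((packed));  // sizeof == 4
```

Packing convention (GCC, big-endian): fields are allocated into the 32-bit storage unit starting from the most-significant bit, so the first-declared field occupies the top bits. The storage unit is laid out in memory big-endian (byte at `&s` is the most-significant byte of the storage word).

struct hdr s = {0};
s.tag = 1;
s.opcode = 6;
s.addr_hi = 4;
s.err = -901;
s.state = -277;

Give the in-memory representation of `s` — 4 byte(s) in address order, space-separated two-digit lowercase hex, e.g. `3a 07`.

[30+:2] tag=1 & 0x3 = 0x1; word=0x40000000
[25+:5] opcode=6 & 0x1f = 0x6; word=0x4c000000
[21+:4] addr_hi=4 & 0xf = 0x4; word=0x4c800000
[10+:11] err=-901 & 0x7ff = 0x47b; word=0x4c91ec00
[0+:10] state=-277 & 0x3ff = 0x2eb; word=0x4c91eeeb
word = 0x4c91eeeb → big-endian bytes:
  [0]=0x4c  [1]=0x91  [2]=0xee  [3]=0xeb

4c 91 ee eb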